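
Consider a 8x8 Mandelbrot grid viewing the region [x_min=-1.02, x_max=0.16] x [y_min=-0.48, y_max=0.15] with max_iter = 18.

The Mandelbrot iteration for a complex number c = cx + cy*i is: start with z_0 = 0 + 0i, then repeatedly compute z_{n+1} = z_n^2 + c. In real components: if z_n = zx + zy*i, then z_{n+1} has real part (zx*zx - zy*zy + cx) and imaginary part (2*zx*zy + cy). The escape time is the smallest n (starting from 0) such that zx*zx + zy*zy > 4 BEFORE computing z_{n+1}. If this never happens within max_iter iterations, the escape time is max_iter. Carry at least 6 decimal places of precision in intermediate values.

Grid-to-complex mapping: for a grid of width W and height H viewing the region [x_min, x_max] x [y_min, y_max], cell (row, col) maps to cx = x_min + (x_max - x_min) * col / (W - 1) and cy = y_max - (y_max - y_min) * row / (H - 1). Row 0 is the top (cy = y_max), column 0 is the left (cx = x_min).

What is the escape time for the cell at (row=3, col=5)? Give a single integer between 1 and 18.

Answer: 18

Derivation:
z_0 = 0 + 0i, c = -0.1771 + -0.1200i
Iter 1: z = -0.1771 + -0.1200i, |z|^2 = 0.0458
Iter 2: z = -0.1602 + -0.0775i, |z|^2 = 0.0317
Iter 3: z = -0.1575 + -0.0952i, |z|^2 = 0.0339
Iter 4: z = -0.1614 + -0.0900i, |z|^2 = 0.0342
Iter 5: z = -0.1592 + -0.0909i, |z|^2 = 0.0336
Iter 6: z = -0.1601 + -0.0910i, |z|^2 = 0.0339
Iter 7: z = -0.1598 + -0.0909i, |z|^2 = 0.0338
Iter 8: z = -0.1599 + -0.0910i, |z|^2 = 0.0338
Iter 9: z = -0.1599 + -0.0909i, |z|^2 = 0.0338
Iter 10: z = -0.1599 + -0.0909i, |z|^2 = 0.0338
Iter 11: z = -0.1599 + -0.0909i, |z|^2 = 0.0338
Iter 12: z = -0.1599 + -0.0909i, |z|^2 = 0.0338
Iter 13: z = -0.1599 + -0.0909i, |z|^2 = 0.0338
Iter 14: z = -0.1599 + -0.0909i, |z|^2 = 0.0338
Iter 15: z = -0.1599 + -0.0909i, |z|^2 = 0.0338
Iter 16: z = -0.1599 + -0.0909i, |z|^2 = 0.0338
Iter 17: z = -0.1599 + -0.0909i, |z|^2 = 0.0338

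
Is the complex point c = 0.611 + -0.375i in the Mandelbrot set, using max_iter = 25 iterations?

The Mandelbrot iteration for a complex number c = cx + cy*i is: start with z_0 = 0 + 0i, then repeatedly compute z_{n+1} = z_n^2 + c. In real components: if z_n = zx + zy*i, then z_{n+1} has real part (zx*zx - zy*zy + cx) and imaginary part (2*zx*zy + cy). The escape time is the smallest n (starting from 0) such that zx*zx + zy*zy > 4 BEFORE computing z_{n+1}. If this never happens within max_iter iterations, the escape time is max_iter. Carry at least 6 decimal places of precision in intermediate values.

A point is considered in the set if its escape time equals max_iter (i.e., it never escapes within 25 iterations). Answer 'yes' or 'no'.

Answer: no

Derivation:
z_0 = 0 + 0i, c = 0.6110 + -0.3750i
Iter 1: z = 0.6110 + -0.3750i, |z|^2 = 0.5139
Iter 2: z = 0.8437 + -0.8333i, |z|^2 = 1.4061
Iter 3: z = 0.6285 + -1.7810i, |z|^2 = 3.5671
Iter 4: z = -2.1660 + -2.6138i, |z|^2 = 11.5235
Escaped at iteration 4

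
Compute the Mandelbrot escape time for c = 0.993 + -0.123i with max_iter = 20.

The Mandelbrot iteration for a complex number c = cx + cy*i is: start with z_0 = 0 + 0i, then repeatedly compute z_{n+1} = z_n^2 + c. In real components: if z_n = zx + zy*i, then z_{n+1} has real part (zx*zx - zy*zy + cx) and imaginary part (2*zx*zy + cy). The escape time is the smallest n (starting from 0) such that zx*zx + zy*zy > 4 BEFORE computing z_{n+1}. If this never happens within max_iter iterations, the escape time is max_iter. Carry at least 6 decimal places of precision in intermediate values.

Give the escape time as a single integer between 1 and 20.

Answer: 3

Derivation:
z_0 = 0 + 0i, c = 0.9930 + -0.1230i
Iter 1: z = 0.9930 + -0.1230i, |z|^2 = 1.0012
Iter 2: z = 1.9639 + -0.3673i, |z|^2 = 3.9919
Iter 3: z = 4.7151 + -1.5656i, |z|^2 = 24.6832
Escaped at iteration 3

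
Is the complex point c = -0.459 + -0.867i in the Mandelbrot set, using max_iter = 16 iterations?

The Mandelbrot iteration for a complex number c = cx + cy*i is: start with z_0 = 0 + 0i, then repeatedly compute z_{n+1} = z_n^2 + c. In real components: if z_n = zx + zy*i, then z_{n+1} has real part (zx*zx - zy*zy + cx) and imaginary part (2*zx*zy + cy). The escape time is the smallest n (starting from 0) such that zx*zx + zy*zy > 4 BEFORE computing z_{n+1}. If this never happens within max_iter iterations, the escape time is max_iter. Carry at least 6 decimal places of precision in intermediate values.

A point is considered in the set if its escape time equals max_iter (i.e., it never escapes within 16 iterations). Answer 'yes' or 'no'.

z_0 = 0 + 0i, c = -0.4590 + -0.8670i
Iter 1: z = -0.4590 + -0.8670i, |z|^2 = 0.9624
Iter 2: z = -1.0000 + -0.0711i, |z|^2 = 1.0051
Iter 3: z = 0.5360 + -0.7248i, |z|^2 = 0.8126
Iter 4: z = -0.6971 + -1.6439i, |z|^2 = 3.1885
Iter 5: z = -2.6756 + 1.4250i, |z|^2 = 9.1894
Escaped at iteration 5

Answer: no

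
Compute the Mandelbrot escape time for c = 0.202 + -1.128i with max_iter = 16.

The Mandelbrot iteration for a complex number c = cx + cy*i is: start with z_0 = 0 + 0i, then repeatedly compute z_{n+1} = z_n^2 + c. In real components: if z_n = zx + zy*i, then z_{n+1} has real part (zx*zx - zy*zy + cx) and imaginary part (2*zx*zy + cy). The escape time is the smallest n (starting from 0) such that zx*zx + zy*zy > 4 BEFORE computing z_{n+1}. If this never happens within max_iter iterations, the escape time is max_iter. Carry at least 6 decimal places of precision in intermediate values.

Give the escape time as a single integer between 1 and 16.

z_0 = 0 + 0i, c = 0.2020 + -1.1280i
Iter 1: z = 0.2020 + -1.1280i, |z|^2 = 1.3132
Iter 2: z = -1.0296 + -1.5837i, |z|^2 = 3.5682
Iter 3: z = -1.2461 + 2.1331i, |z|^2 = 6.1030
Escaped at iteration 3

Answer: 3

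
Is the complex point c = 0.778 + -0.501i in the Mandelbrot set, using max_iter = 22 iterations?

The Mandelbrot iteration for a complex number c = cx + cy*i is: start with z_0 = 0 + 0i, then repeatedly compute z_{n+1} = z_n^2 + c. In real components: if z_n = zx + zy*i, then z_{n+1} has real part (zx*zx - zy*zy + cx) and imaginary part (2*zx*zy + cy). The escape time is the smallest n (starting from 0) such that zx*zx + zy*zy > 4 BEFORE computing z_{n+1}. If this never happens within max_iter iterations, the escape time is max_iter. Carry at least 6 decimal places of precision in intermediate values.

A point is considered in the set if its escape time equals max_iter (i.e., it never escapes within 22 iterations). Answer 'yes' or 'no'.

z_0 = 0 + 0i, c = 0.7780 + -0.5010i
Iter 1: z = 0.7780 + -0.5010i, |z|^2 = 0.8563
Iter 2: z = 1.1323 + -1.2806i, |z|^2 = 2.9219
Iter 3: z = 0.4202 + -3.4009i, |z|^2 = 11.7427
Escaped at iteration 3

Answer: no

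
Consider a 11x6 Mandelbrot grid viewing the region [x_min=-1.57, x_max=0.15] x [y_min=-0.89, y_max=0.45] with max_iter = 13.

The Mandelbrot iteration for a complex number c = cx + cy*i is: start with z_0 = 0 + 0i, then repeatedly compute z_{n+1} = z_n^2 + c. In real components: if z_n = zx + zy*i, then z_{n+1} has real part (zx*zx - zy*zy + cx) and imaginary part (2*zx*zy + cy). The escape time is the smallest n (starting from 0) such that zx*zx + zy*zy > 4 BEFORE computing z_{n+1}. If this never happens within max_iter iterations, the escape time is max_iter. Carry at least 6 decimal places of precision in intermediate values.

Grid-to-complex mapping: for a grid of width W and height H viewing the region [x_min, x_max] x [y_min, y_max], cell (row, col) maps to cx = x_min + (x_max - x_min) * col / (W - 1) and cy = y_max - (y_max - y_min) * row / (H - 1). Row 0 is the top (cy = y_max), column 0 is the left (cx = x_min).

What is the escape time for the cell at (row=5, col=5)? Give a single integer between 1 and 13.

Answer: 4

Derivation:
z_0 = 0 + 0i, c = -0.7100 + -0.8900i
Iter 1: z = -0.7100 + -0.8900i, |z|^2 = 1.2962
Iter 2: z = -0.9980 + 0.3738i, |z|^2 = 1.1357
Iter 3: z = 0.1463 + -1.6361i, |z|^2 = 2.6982
Iter 4: z = -3.3654 + -1.3687i, |z|^2 = 13.1994
Escaped at iteration 4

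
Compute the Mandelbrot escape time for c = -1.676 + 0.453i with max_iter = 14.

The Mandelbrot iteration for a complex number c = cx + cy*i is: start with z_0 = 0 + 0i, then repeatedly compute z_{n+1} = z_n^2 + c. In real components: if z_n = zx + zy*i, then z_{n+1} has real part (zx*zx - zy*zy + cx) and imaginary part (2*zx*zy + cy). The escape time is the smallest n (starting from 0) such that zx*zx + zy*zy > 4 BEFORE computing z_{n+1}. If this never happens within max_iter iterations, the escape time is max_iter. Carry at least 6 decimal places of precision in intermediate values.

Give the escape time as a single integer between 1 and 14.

z_0 = 0 + 0i, c = -1.6760 + 0.4530i
Iter 1: z = -1.6760 + 0.4530i, |z|^2 = 3.0142
Iter 2: z = 0.9278 + -1.0655i, |z|^2 = 1.9959
Iter 3: z = -1.9504 + -1.5240i, |z|^2 = 6.1268
Escaped at iteration 3

Answer: 3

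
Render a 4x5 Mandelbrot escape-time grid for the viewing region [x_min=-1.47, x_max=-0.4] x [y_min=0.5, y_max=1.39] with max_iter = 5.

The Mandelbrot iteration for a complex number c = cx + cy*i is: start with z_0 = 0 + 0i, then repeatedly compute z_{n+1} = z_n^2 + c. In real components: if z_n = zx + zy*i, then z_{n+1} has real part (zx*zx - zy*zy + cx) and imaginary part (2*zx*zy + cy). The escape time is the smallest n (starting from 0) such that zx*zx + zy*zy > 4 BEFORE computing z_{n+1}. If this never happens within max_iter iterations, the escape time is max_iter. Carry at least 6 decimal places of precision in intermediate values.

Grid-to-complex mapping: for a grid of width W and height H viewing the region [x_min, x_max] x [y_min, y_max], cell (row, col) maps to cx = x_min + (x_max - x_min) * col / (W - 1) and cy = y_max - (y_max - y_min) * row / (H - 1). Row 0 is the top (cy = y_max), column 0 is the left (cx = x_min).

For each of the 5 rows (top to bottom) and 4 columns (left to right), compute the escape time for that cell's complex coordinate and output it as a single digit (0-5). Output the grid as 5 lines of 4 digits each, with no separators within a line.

Answer: 1222
2333
3345
3345
3555

Derivation:
(row=0, col=0): c = -1.4700 + 1.3900i → escape time 1
(row=0, col=1): c = -1.1133 + 1.3900i → escape time 2
(row=0, col=2): c = -0.7567 + 1.3900i → escape time 2
(row=0, col=3): c = -0.4000 + 1.3900i → escape time 2
(row=1, col=0): c = -1.4700 + 1.1675i → escape time 2
(row=1, col=1): c = -1.1133 + 1.1675i → escape time 3
(row=1, col=2): c = -0.7567 + 1.1675i → escape time 3
(row=1, col=3): c = -0.4000 + 1.1675i → escape time 3
(row=2, col=0): c = -1.4700 + 0.9450i → escape time 3
(row=2, col=1): c = -1.1133 + 0.9450i → escape time 3
(row=2, col=2): c = -0.7567 + 0.9450i → escape time 4
(row=2, col=3): c = -0.4000 + 0.9450i → escape time 5
(row=3, col=0): c = -1.4700 + 0.7225i → escape time 3
(row=3, col=1): c = -1.1133 + 0.7225i → escape time 3
(row=3, col=2): c = -0.7567 + 0.7225i → escape time 4
(row=3, col=3): c = -0.4000 + 0.7225i → escape time 5
(row=4, col=0): c = -1.4700 + 0.5000i → escape time 3
(row=4, col=1): c = -1.1133 + 0.5000i → escape time 5
(row=4, col=2): c = -0.7567 + 0.5000i → escape time 5
(row=4, col=3): c = -0.4000 + 0.5000i → escape time 5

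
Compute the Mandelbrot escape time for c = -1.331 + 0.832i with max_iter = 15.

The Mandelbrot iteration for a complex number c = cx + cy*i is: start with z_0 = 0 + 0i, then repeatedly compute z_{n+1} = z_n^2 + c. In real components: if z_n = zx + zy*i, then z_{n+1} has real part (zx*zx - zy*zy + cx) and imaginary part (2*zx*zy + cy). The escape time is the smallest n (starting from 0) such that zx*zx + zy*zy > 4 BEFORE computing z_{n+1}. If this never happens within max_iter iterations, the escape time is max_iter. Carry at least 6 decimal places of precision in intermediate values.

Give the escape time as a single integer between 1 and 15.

Answer: 3

Derivation:
z_0 = 0 + 0i, c = -1.3310 + 0.8320i
Iter 1: z = -1.3310 + 0.8320i, |z|^2 = 2.4638
Iter 2: z = -0.2517 + -1.3828i, |z|^2 = 1.9754
Iter 3: z = -3.1798 + 1.5280i, |z|^2 = 12.4456
Escaped at iteration 3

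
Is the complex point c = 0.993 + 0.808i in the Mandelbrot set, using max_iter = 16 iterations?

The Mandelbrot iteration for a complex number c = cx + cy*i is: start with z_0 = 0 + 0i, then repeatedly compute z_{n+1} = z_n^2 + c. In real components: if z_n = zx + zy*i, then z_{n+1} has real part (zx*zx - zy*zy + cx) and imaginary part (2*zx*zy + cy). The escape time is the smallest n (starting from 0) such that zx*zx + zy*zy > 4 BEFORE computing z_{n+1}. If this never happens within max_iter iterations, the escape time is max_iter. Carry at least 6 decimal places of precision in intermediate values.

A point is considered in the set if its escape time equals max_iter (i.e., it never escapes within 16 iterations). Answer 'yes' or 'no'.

z_0 = 0 + 0i, c = 0.9930 + 0.8080i
Iter 1: z = 0.9930 + 0.8080i, |z|^2 = 1.6389
Iter 2: z = 1.3262 + 2.4127i, |z|^2 = 7.5798
Escaped at iteration 2

Answer: no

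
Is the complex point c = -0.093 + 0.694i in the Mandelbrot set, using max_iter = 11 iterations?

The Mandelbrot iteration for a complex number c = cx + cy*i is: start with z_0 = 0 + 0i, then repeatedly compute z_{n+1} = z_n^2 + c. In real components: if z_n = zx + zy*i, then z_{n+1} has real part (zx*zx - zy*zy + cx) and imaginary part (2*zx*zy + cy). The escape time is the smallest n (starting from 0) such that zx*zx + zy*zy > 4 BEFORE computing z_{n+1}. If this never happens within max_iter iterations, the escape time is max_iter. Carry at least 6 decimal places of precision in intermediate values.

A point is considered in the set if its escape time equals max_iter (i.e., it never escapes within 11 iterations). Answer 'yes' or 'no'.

Answer: yes

Derivation:
z_0 = 0 + 0i, c = -0.0930 + 0.6940i
Iter 1: z = -0.0930 + 0.6940i, |z|^2 = 0.4903
Iter 2: z = -0.5660 + 0.5649i, |z|^2 = 0.6395
Iter 3: z = -0.0918 + 0.0545i, |z|^2 = 0.0114
Iter 4: z = -0.0875 + 0.6840i, |z|^2 = 0.4755
Iter 5: z = -0.5532 + 0.5742i, |z|^2 = 0.6358
Iter 6: z = -0.1167 + 0.0587i, |z|^2 = 0.0171
Iter 7: z = -0.0828 + 0.6803i, |z|^2 = 0.4697
Iter 8: z = -0.5489 + 0.5813i, |z|^2 = 0.6393
Iter 9: z = -0.1296 + 0.0558i, |z|^2 = 0.0199
Iter 10: z = -0.0793 + 0.6795i, |z|^2 = 0.4681
Did not escape in 11 iterations → in set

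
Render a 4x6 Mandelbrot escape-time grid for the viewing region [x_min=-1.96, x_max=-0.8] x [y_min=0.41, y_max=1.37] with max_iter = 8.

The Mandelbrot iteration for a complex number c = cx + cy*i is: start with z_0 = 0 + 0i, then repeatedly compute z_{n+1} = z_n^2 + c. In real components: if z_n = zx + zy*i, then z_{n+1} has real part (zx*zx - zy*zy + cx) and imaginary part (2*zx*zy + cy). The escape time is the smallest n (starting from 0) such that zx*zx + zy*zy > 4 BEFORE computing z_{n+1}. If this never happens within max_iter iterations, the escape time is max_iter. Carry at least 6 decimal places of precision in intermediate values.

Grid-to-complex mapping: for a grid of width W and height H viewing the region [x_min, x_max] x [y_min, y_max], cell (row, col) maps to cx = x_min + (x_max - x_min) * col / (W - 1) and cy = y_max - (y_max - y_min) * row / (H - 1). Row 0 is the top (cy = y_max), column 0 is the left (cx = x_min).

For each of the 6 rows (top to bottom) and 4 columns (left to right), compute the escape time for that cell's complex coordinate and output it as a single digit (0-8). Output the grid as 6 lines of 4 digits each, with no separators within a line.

(row=0, col=0): c = -1.9600 + 1.3700i → escape time 1
(row=0, col=1): c = -1.5733 + 1.3700i → escape time 1
(row=0, col=2): c = -1.1867 + 1.3700i → escape time 2
(row=0, col=3): c = -0.8000 + 1.3700i → escape time 2
(row=1, col=0): c = -1.9600 + 1.1780i → escape time 1
(row=1, col=1): c = -1.5733 + 1.1780i → escape time 2
(row=1, col=2): c = -1.1867 + 1.1780i → escape time 3
(row=1, col=3): c = -0.8000 + 1.1780i → escape time 3
(row=2, col=0): c = -1.9600 + 0.9860i → escape time 1
(row=2, col=1): c = -1.5733 + 0.9860i → escape time 2
(row=2, col=2): c = -1.1867 + 0.9860i → escape time 3
(row=2, col=3): c = -0.8000 + 0.9860i → escape time 3
(row=3, col=0): c = -1.9600 + 0.7940i → escape time 1
(row=3, col=1): c = -1.5733 + 0.7940i → escape time 3
(row=3, col=2): c = -1.1867 + 0.7940i → escape time 3
(row=3, col=3): c = -0.8000 + 0.7940i → escape time 4
(row=4, col=0): c = -1.9600 + 0.6020i → escape time 1
(row=4, col=1): c = -1.5733 + 0.6020i → escape time 3
(row=4, col=2): c = -1.1867 + 0.6020i → escape time 3
(row=4, col=3): c = -0.8000 + 0.6020i → escape time 5
(row=5, col=0): c = -1.9600 + 0.4100i → escape time 1
(row=5, col=1): c = -1.5733 + 0.4100i → escape time 3
(row=5, col=2): c = -1.1867 + 0.4100i → escape time 6
(row=5, col=3): c = -0.8000 + 0.4100i → escape time 7

Answer: 1122
1233
1233
1334
1335
1367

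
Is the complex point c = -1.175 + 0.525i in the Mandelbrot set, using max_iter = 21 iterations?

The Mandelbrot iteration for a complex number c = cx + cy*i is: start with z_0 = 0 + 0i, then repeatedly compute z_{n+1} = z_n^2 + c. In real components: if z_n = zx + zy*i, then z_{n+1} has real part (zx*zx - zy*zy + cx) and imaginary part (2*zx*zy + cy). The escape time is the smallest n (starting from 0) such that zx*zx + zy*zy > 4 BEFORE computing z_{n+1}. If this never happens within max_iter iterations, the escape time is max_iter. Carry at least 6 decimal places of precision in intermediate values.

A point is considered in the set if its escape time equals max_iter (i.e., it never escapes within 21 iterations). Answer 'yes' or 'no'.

Answer: no

Derivation:
z_0 = 0 + 0i, c = -1.1750 + 0.5250i
Iter 1: z = -1.1750 + 0.5250i, |z|^2 = 1.6563
Iter 2: z = -0.0700 + -0.7088i, |z|^2 = 0.5072
Iter 3: z = -1.6724 + 0.6242i, |z|^2 = 3.1867
Iter 4: z = 1.2324 + -1.5629i, |z|^2 = 3.9615
Iter 5: z = -2.0991 + -3.3272i, |z|^2 = 15.4764
Escaped at iteration 5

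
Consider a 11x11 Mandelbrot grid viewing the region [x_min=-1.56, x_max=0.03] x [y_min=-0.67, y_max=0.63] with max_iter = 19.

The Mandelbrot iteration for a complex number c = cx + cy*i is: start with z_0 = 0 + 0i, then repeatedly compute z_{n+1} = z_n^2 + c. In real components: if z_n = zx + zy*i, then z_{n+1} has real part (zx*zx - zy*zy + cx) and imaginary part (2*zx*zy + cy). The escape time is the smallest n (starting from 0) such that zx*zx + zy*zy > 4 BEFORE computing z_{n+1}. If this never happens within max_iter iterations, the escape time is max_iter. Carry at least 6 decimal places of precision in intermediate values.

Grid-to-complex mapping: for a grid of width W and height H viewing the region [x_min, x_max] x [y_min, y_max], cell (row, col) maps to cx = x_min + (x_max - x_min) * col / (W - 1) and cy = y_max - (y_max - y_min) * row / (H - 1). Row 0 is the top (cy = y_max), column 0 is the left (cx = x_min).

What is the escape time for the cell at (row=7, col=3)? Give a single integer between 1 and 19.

Answer: 16

Derivation:
z_0 = 0 + 0i, c = -1.0830 + -0.2800i
Iter 1: z = -1.0830 + -0.2800i, |z|^2 = 1.2513
Iter 2: z = 0.0115 + 0.3265i, |z|^2 = 0.1067
Iter 3: z = -1.1895 + -0.2725i, |z|^2 = 1.4891
Iter 4: z = 0.2576 + 0.3682i, |z|^2 = 0.2019
Iter 5: z = -1.1523 + -0.0903i, |z|^2 = 1.3359
Iter 6: z = 0.2366 + -0.0719i, |z|^2 = 0.0611
Iter 7: z = -1.0322 + -0.3140i, |z|^2 = 1.1640
Iter 8: z = -0.1162 + 0.3682i, |z|^2 = 0.1491
Iter 9: z = -1.2051 + -0.3656i, |z|^2 = 1.5859
Iter 10: z = 0.2356 + 0.6011i, |z|^2 = 0.4168
Iter 11: z = -1.3888 + 0.0033i, |z|^2 = 1.9287
Iter 12: z = 0.8456 + -0.2891i, |z|^2 = 0.7986
Iter 13: z = -0.4515 + -0.7689i, |z|^2 = 0.7950
Iter 14: z = -1.4703 + 0.4142i, |z|^2 = 2.3335
Iter 15: z = 0.9073 + -1.4981i, |z|^2 = 3.0675
Iter 16: z = -2.5040 + -2.9985i, |z|^2 = 15.2612
Escaped at iteration 16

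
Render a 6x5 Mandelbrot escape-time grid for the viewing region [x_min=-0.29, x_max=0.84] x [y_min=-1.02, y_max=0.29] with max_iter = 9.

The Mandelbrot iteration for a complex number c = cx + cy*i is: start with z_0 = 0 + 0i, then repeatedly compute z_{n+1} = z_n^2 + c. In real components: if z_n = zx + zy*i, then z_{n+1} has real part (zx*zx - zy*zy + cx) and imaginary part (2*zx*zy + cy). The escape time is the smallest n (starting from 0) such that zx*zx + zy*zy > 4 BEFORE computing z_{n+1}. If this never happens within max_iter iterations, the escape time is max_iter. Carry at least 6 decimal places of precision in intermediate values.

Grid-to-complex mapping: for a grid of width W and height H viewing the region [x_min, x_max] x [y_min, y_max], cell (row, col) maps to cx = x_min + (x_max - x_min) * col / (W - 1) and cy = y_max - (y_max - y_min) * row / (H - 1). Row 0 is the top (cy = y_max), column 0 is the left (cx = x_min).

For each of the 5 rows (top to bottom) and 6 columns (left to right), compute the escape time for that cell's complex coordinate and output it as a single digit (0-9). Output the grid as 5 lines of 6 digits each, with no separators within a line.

Answer: 999943
999743
999943
998632
574322

Derivation:
(row=0, col=0): c = -0.2900 + 0.2900i → escape time 9
(row=0, col=1): c = -0.0640 + 0.2900i → escape time 9
(row=0, col=2): c = 0.1620 + 0.2900i → escape time 9
(row=0, col=3): c = 0.3880 + 0.2900i → escape time 9
(row=0, col=4): c = 0.6140 + 0.2900i → escape time 4
(row=0, col=5): c = 0.8400 + 0.2900i → escape time 3
(row=1, col=0): c = -0.2900 + -0.0375i → escape time 9
(row=1, col=1): c = -0.0640 + -0.0375i → escape time 9
(row=1, col=2): c = 0.1620 + -0.0375i → escape time 9
(row=1, col=3): c = 0.3880 + -0.0375i → escape time 7
(row=1, col=4): c = 0.6140 + -0.0375i → escape time 4
(row=1, col=5): c = 0.8400 + -0.0375i → escape time 3
(row=2, col=0): c = -0.2900 + -0.3650i → escape time 9
(row=2, col=1): c = -0.0640 + -0.3650i → escape time 9
(row=2, col=2): c = 0.1620 + -0.3650i → escape time 9
(row=2, col=3): c = 0.3880 + -0.3650i → escape time 9
(row=2, col=4): c = 0.6140 + -0.3650i → escape time 4
(row=2, col=5): c = 0.8400 + -0.3650i → escape time 3
(row=3, col=0): c = -0.2900 + -0.6925i → escape time 9
(row=3, col=1): c = -0.0640 + -0.6925i → escape time 9
(row=3, col=2): c = 0.1620 + -0.6925i → escape time 8
(row=3, col=3): c = 0.3880 + -0.6925i → escape time 6
(row=3, col=4): c = 0.6140 + -0.6925i → escape time 3
(row=3, col=5): c = 0.8400 + -0.6925i → escape time 2
(row=4, col=0): c = -0.2900 + -1.0200i → escape time 5
(row=4, col=1): c = -0.0640 + -1.0200i → escape time 7
(row=4, col=2): c = 0.1620 + -1.0200i → escape time 4
(row=4, col=3): c = 0.3880 + -1.0200i → escape time 3
(row=4, col=4): c = 0.6140 + -1.0200i → escape time 2
(row=4, col=5): c = 0.8400 + -1.0200i → escape time 2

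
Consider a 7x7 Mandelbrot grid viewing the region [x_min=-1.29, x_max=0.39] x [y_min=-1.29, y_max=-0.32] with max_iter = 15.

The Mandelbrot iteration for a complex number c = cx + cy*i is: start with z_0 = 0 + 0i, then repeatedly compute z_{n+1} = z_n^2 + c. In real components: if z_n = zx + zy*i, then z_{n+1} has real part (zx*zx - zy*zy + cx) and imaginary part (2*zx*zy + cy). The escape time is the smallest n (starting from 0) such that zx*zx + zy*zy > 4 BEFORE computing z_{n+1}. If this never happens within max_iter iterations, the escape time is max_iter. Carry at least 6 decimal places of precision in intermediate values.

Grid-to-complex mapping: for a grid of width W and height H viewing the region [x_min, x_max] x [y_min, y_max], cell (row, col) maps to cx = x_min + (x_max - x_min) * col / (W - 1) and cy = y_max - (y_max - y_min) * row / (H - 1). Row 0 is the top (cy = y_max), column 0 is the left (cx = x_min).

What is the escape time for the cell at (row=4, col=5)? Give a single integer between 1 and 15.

z_0 = 0 + 0i, c = 0.1100 + -0.9667i
Iter 1: z = 0.1100 + -0.9667i, |z|^2 = 0.9465
Iter 2: z = -0.8123 + -1.1793i, |z|^2 = 2.0507
Iter 3: z = -0.6209 + 0.9494i, |z|^2 = 1.2869
Iter 4: z = -0.4058 + -2.1457i, |z|^2 = 4.7685
Escaped at iteration 4

Answer: 4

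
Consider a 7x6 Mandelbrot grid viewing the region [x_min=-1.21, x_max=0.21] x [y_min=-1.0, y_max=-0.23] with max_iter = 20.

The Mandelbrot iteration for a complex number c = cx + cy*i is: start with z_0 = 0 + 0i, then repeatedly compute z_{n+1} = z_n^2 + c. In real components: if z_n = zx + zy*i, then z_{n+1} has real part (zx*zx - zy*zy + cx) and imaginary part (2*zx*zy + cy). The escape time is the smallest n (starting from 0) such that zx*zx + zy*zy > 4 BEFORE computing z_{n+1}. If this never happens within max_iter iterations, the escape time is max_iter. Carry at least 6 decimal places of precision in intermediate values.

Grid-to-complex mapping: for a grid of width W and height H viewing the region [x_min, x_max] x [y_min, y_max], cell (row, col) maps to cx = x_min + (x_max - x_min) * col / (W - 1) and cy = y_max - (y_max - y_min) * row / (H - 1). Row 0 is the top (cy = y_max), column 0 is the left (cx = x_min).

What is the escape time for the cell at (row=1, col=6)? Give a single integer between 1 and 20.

z_0 = 0 + 0i, c = 0.2100 + -0.3840i
Iter 1: z = 0.2100 + -0.3840i, |z|^2 = 0.1916
Iter 2: z = 0.1066 + -0.5453i, |z|^2 = 0.3087
Iter 3: z = -0.0760 + -0.5003i, |z|^2 = 0.2561
Iter 4: z = -0.0345 + -0.3080i, |z|^2 = 0.0961
Iter 5: z = 0.1163 + -0.3627i, |z|^2 = 0.1451
Iter 6: z = 0.0920 + -0.4684i, |z|^2 = 0.2278
Iter 7: z = -0.0009 + -0.4701i, |z|^2 = 0.2210
Iter 8: z = -0.0110 + -0.3831i, |z|^2 = 0.1469
Iter 9: z = 0.0633 + -0.3755i, |z|^2 = 0.1450
Iter 10: z = 0.0730 + -0.4316i, |z|^2 = 0.1916
Iter 11: z = 0.0291 + -0.4470i, |z|^2 = 0.2006
Iter 12: z = 0.0110 + -0.4100i, |z|^2 = 0.1682
Iter 13: z = 0.0420 + -0.3931i, |z|^2 = 0.1563
Iter 14: z = 0.0573 + -0.4170i, |z|^2 = 0.1772
Iter 15: z = 0.0394 + -0.4318i, |z|^2 = 0.1880
Iter 16: z = 0.0251 + -0.4180i, |z|^2 = 0.1753
Iter 17: z = 0.0359 + -0.4050i, |z|^2 = 0.1653
Iter 18: z = 0.0473 + -0.4131i, |z|^2 = 0.1729
Iter 19: z = 0.0416 + -0.4230i, |z|^2 = 0.1807

Answer: 20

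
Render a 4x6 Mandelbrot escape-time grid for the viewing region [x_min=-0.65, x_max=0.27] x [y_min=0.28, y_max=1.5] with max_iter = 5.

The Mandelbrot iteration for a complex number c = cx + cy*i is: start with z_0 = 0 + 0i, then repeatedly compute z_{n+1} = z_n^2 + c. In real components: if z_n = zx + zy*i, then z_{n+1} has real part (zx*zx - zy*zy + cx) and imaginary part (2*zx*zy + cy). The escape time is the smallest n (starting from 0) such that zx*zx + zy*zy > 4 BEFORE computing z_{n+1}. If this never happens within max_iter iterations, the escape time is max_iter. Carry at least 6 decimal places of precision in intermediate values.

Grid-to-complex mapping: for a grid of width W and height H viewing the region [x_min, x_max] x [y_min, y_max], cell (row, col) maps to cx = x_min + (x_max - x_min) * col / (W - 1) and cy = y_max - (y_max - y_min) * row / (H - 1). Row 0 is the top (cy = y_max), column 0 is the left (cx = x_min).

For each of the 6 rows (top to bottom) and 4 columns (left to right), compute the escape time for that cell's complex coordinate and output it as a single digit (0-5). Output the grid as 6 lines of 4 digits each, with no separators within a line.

Answer: 2222
3332
4553
4555
5555
5555

Derivation:
(row=0, col=0): c = -0.6500 + 1.5000i → escape time 2
(row=0, col=1): c = -0.3433 + 1.5000i → escape time 2
(row=0, col=2): c = -0.0367 + 1.5000i → escape time 2
(row=0, col=3): c = 0.2700 + 1.5000i → escape time 2
(row=1, col=0): c = -0.6500 + 1.2560i → escape time 3
(row=1, col=1): c = -0.3433 + 1.2560i → escape time 3
(row=1, col=2): c = -0.0367 + 1.2560i → escape time 3
(row=1, col=3): c = 0.2700 + 1.2560i → escape time 2
(row=2, col=0): c = -0.6500 + 1.0120i → escape time 4
(row=2, col=1): c = -0.3433 + 1.0120i → escape time 5
(row=2, col=2): c = -0.0367 + 1.0120i → escape time 5
(row=2, col=3): c = 0.2700 + 1.0120i → escape time 3
(row=3, col=0): c = -0.6500 + 0.7680i → escape time 4
(row=3, col=1): c = -0.3433 + 0.7680i → escape time 5
(row=3, col=2): c = -0.0367 + 0.7680i → escape time 5
(row=3, col=3): c = 0.2700 + 0.7680i → escape time 5
(row=4, col=0): c = -0.6500 + 0.5240i → escape time 5
(row=4, col=1): c = -0.3433 + 0.5240i → escape time 5
(row=4, col=2): c = -0.0367 + 0.5240i → escape time 5
(row=4, col=3): c = 0.2700 + 0.5240i → escape time 5
(row=5, col=0): c = -0.6500 + 0.2800i → escape time 5
(row=5, col=1): c = -0.3433 + 0.2800i → escape time 5
(row=5, col=2): c = -0.0367 + 0.2800i → escape time 5
(row=5, col=3): c = 0.2700 + 0.2800i → escape time 5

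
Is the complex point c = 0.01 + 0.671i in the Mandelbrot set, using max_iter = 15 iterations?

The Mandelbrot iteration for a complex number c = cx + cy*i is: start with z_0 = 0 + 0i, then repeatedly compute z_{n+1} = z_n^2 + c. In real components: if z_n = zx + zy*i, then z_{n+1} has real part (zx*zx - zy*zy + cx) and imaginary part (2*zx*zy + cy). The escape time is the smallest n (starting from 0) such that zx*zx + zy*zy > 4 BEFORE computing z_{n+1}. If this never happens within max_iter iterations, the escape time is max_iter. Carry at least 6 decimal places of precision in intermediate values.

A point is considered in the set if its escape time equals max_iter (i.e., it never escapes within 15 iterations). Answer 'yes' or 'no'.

z_0 = 0 + 0i, c = 0.0100 + 0.6710i
Iter 1: z = 0.0100 + 0.6710i, |z|^2 = 0.4503
Iter 2: z = -0.4401 + 0.6844i, |z|^2 = 0.6622
Iter 3: z = -0.2647 + 0.0685i, |z|^2 = 0.0748
Iter 4: z = 0.0754 + 0.6347i, |z|^2 = 0.4086
Iter 5: z = -0.3872 + 0.7667i, |z|^2 = 0.7377
Iter 6: z = -0.4279 + 0.0773i, |z|^2 = 0.1891
Iter 7: z = 0.1871 + 0.6049i, |z|^2 = 0.4009
Iter 8: z = -0.3208 + 0.8974i, |z|^2 = 0.9082
Iter 9: z = -0.6923 + 0.0952i, |z|^2 = 0.4883
Iter 10: z = 0.4802 + 0.5392i, |z|^2 = 0.5214
Iter 11: z = -0.0501 + 1.1889i, |z|^2 = 1.4160
Iter 12: z = -1.4010 + 0.5518i, |z|^2 = 2.2671
Iter 13: z = 1.6682 + -0.8750i, |z|^2 = 3.5486
Iter 14: z = 2.0273 + -2.2484i, |z|^2 = 9.1654
Escaped at iteration 14

Answer: no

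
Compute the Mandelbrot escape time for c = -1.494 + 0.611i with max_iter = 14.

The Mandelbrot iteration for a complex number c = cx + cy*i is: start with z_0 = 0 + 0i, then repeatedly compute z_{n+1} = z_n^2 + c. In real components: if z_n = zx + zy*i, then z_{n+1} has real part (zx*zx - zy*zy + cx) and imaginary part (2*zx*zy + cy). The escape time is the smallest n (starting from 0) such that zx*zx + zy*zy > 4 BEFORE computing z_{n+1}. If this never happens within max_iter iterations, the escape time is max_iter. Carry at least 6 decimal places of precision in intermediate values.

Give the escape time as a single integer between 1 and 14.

Answer: 3

Derivation:
z_0 = 0 + 0i, c = -1.4940 + 0.6110i
Iter 1: z = -1.4940 + 0.6110i, |z|^2 = 2.6054
Iter 2: z = 0.3647 + -1.2147i, |z|^2 = 1.6084
Iter 3: z = -2.8364 + -0.2750i, |z|^2 = 8.1208
Escaped at iteration 3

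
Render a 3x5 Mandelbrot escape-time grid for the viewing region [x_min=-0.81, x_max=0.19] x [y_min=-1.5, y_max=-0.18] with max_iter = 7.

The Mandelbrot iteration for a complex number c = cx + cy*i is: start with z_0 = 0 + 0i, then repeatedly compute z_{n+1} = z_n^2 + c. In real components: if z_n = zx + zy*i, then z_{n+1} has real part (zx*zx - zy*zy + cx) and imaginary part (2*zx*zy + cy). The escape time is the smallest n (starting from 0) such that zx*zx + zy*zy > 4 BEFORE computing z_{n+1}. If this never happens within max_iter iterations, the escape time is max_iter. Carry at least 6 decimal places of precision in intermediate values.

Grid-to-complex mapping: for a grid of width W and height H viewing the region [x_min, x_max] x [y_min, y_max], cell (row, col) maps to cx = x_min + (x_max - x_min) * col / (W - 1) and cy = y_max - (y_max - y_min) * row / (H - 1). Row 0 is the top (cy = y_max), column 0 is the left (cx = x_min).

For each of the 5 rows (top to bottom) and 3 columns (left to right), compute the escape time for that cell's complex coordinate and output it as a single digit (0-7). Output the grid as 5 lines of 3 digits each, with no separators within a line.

Answer: 777
677
475
333
222

Derivation:
(row=0, col=0): c = -0.8100 + -0.1800i → escape time 7
(row=0, col=1): c = -0.3100 + -0.1800i → escape time 7
(row=0, col=2): c = 0.1900 + -0.1800i → escape time 7
(row=1, col=0): c = -0.8100 + -0.5100i → escape time 6
(row=1, col=1): c = -0.3100 + -0.5100i → escape time 7
(row=1, col=2): c = 0.1900 + -0.5100i → escape time 7
(row=2, col=0): c = -0.8100 + -0.8400i → escape time 4
(row=2, col=1): c = -0.3100 + -0.8400i → escape time 7
(row=2, col=2): c = 0.1900 + -0.8400i → escape time 5
(row=3, col=0): c = -0.8100 + -1.1700i → escape time 3
(row=3, col=1): c = -0.3100 + -1.1700i → escape time 3
(row=3, col=2): c = 0.1900 + -1.1700i → escape time 3
(row=4, col=0): c = -0.8100 + -1.5000i → escape time 2
(row=4, col=1): c = -0.3100 + -1.5000i → escape time 2
(row=4, col=2): c = 0.1900 + -1.5000i → escape time 2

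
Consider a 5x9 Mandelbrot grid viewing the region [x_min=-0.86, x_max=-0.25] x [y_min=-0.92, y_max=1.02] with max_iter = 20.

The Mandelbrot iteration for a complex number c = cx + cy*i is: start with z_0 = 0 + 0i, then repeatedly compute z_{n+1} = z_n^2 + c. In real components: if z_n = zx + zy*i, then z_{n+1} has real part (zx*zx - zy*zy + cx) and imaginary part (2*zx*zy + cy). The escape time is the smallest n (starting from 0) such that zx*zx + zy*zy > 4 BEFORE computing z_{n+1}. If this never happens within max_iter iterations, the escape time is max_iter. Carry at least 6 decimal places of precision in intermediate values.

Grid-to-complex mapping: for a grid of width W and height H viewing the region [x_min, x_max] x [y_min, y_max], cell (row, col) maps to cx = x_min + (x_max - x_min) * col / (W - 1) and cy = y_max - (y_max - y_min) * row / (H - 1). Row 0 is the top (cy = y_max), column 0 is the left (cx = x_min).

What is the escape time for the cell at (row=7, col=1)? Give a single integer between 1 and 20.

Answer: 5

Derivation:
z_0 = 0 + 0i, c = -0.7075 + -0.6775i
Iter 1: z = -0.7075 + -0.6775i, |z|^2 = 0.9596
Iter 2: z = -0.6660 + 0.2812i, |z|^2 = 0.5225
Iter 3: z = -0.3431 + -1.0520i, |z|^2 = 1.2244
Iter 4: z = -1.6965 + 0.0443i, |z|^2 = 2.8800
Iter 5: z = 2.1686 + -0.8278i, |z|^2 = 5.3878
Escaped at iteration 5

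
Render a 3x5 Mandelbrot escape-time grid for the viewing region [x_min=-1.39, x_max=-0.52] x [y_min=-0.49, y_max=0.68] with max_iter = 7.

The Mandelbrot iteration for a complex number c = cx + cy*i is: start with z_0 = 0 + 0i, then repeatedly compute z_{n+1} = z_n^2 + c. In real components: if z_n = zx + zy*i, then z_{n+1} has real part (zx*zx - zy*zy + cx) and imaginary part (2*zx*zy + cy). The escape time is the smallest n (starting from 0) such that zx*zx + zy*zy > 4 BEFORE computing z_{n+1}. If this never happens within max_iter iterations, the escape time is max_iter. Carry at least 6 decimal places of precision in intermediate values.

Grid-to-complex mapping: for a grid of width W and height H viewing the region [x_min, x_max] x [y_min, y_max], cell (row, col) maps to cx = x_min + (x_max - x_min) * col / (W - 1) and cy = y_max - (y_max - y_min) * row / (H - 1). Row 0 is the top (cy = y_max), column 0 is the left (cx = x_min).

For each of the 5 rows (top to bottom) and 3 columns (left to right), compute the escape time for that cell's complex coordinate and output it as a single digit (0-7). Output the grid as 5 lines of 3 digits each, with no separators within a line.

Answer: 347
577
777
777
357

Derivation:
(row=0, col=0): c = -1.3900 + 0.6800i → escape time 3
(row=0, col=1): c = -0.9550 + 0.6800i → escape time 4
(row=0, col=2): c = -0.5200 + 0.6800i → escape time 7
(row=1, col=0): c = -1.3900 + 0.3875i → escape time 5
(row=1, col=1): c = -0.9550 + 0.3875i → escape time 7
(row=1, col=2): c = -0.5200 + 0.3875i → escape time 7
(row=2, col=0): c = -1.3900 + 0.0950i → escape time 7
(row=2, col=1): c = -0.9550 + 0.0950i → escape time 7
(row=2, col=2): c = -0.5200 + 0.0950i → escape time 7
(row=3, col=0): c = -1.3900 + -0.1975i → escape time 7
(row=3, col=1): c = -0.9550 + -0.1975i → escape time 7
(row=3, col=2): c = -0.5200 + -0.1975i → escape time 7
(row=4, col=0): c = -1.3900 + -0.4900i → escape time 3
(row=4, col=1): c = -0.9550 + -0.4900i → escape time 5
(row=4, col=2): c = -0.5200 + -0.4900i → escape time 7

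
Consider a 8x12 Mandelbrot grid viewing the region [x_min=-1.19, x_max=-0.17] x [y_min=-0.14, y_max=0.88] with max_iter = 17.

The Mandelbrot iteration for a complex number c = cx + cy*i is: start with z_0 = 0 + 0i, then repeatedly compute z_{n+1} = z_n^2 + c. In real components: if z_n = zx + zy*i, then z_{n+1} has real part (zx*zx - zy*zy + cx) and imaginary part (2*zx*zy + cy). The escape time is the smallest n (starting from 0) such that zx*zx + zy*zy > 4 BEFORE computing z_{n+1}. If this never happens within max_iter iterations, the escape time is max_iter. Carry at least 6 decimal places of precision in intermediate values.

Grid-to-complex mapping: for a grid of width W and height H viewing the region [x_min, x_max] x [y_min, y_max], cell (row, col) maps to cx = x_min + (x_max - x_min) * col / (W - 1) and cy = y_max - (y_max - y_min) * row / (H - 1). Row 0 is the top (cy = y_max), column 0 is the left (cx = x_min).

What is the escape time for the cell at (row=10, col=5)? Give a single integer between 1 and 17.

Answer: 17

Derivation:
z_0 = 0 + 0i, c = -0.4614 + -0.0473i
Iter 1: z = -0.4614 + -0.0473i, |z|^2 = 0.2152
Iter 2: z = -0.2507 + -0.0036i, |z|^2 = 0.0629
Iter 3: z = -0.3986 + -0.0454i, |z|^2 = 0.1609
Iter 4: z = -0.3046 + -0.0110i, |z|^2 = 0.0929
Iter 5: z = -0.3687 + -0.0405i, |z|^2 = 0.1376
Iter 6: z = -0.3271 + -0.0174i, |z|^2 = 0.1073
Iter 7: z = -0.3547 + -0.0359i, |z|^2 = 0.1271
Iter 8: z = -0.3369 + -0.0218i, |z|^2 = 0.1140
Iter 9: z = -0.3484 + -0.0326i, |z|^2 = 0.1225
Iter 10: z = -0.3411 + -0.0246i, |z|^2 = 0.1170
Iter 11: z = -0.3457 + -0.0305i, |z|^2 = 0.1204
Iter 12: z = -0.3429 + -0.0262i, |z|^2 = 0.1182
Iter 13: z = -0.3446 + -0.0293i, |z|^2 = 0.1196
Iter 14: z = -0.3436 + -0.0271i, |z|^2 = 0.1188
Iter 15: z = -0.3441 + -0.0287i, |z|^2 = 0.1192
Iter 16: z = -0.3438 + -0.0275i, |z|^2 = 0.1190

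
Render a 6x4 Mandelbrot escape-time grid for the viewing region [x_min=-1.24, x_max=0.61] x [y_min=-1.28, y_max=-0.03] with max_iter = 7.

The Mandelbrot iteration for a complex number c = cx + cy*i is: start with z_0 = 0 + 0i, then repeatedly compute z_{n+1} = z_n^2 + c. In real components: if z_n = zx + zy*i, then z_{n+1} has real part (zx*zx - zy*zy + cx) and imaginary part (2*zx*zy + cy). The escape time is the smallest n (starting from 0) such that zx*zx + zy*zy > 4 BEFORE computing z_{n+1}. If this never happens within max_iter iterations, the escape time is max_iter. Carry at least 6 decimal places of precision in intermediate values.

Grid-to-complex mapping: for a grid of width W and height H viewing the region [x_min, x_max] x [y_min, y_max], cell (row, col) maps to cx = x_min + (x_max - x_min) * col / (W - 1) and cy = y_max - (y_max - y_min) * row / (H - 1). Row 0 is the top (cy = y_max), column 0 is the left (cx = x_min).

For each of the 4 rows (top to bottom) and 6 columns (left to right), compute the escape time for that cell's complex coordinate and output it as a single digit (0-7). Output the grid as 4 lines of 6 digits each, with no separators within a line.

Answer: 777774
667773
335743
233322

Derivation:
(row=0, col=0): c = -1.2400 + -0.0300i → escape time 7
(row=0, col=1): c = -0.8700 + -0.0300i → escape time 7
(row=0, col=2): c = -0.5000 + -0.0300i → escape time 7
(row=0, col=3): c = -0.1300 + -0.0300i → escape time 7
(row=0, col=4): c = 0.2400 + -0.0300i → escape time 7
(row=0, col=5): c = 0.6100 + -0.0300i → escape time 4
(row=1, col=0): c = -1.2400 + -0.4467i → escape time 6
(row=1, col=1): c = -0.8700 + -0.4467i → escape time 6
(row=1, col=2): c = -0.5000 + -0.4467i → escape time 7
(row=1, col=3): c = -0.1300 + -0.4467i → escape time 7
(row=1, col=4): c = 0.2400 + -0.4467i → escape time 7
(row=1, col=5): c = 0.6100 + -0.4467i → escape time 3
(row=2, col=0): c = -1.2400 + -0.8633i → escape time 3
(row=2, col=1): c = -0.8700 + -0.8633i → escape time 3
(row=2, col=2): c = -0.5000 + -0.8633i → escape time 5
(row=2, col=3): c = -0.1300 + -0.8633i → escape time 7
(row=2, col=4): c = 0.2400 + -0.8633i → escape time 4
(row=2, col=5): c = 0.6100 + -0.8633i → escape time 3
(row=3, col=0): c = -1.2400 + -1.2800i → escape time 2
(row=3, col=1): c = -0.8700 + -1.2800i → escape time 3
(row=3, col=2): c = -0.5000 + -1.2800i → escape time 3
(row=3, col=3): c = -0.1300 + -1.2800i → escape time 3
(row=3, col=4): c = 0.2400 + -1.2800i → escape time 2
(row=3, col=5): c = 0.6100 + -1.2800i → escape time 2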